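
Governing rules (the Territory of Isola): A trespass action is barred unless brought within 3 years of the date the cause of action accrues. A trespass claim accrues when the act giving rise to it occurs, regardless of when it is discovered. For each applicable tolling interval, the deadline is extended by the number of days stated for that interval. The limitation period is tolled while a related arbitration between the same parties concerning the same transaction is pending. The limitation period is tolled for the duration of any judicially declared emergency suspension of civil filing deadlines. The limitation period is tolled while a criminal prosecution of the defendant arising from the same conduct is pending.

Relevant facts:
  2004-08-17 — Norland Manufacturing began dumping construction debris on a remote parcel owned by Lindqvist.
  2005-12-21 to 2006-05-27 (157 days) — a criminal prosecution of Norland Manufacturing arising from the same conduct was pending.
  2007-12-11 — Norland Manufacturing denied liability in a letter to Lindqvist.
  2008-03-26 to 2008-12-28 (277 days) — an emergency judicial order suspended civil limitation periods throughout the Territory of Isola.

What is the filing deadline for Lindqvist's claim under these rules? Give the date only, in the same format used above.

2008-01-21

The cause of action accrued on 2004-08-17, the date of the act.
The untolled deadline — 3 years after 2004-08-17 — is 2007-08-17.
Because the pending criminal prosecution ran from 2005-12-21 to 2006-05-27, the deadline is extended by 157 days to 2008-01-21.
By the time the emergency suspension of filing deadlines began on 2008-03-26, the limitation period had already expired on 2008-01-21; that interval cannot revive it.
The other events in the timeline have no effect on the limitation period under the stated rules.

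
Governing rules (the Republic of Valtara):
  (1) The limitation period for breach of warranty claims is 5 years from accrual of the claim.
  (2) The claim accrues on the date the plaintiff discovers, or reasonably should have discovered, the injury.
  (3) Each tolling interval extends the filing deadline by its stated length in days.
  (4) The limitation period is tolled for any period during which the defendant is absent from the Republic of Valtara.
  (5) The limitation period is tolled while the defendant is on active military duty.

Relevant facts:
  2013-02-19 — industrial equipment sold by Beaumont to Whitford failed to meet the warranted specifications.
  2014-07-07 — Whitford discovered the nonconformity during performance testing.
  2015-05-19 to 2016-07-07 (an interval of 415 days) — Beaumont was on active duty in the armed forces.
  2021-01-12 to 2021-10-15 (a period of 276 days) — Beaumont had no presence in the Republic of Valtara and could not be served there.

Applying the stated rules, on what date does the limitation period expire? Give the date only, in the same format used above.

2020-08-25

Under the discovery rule, the claim accrued on 2014-07-07, when Whitford discovered the injury — not on the 2013-02-19 date of the underlying act.
The untolled deadline — 5 years after 2014-07-07 — is 2019-07-07.
The period was tolled for 415 days by the defendant's active military service (2015-05-19 to 2016-07-07), pushing the deadline to 2020-08-25.
The defendant's absence from the jurisdiction starting 2021-01-12 came too late — the period had run on 2020-08-25 — and so does not extend the deadline.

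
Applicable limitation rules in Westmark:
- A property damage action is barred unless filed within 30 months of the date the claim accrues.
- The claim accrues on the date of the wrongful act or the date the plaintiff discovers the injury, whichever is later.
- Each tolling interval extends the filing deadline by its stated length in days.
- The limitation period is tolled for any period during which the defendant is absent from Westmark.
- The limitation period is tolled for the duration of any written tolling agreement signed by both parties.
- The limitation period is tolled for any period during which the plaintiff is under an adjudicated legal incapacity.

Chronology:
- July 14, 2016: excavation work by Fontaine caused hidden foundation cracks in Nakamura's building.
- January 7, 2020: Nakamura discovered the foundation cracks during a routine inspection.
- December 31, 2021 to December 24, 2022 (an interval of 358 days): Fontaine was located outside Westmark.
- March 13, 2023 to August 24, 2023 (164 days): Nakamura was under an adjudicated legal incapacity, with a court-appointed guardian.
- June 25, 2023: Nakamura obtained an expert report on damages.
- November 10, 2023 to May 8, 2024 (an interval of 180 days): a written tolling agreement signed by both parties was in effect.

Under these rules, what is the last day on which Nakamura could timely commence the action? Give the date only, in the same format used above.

The claim accrued on January 7, 2020 — the later of the July 14, 2016 act and the January 7, 2020 discovery.
Adding the 30 months base period to January 7, 2020 gives a deadline of July 7, 2022, before any tolling.
The defendant's absence from the jurisdiction from December 31, 2021 to December 24, 2022 tolled the period for 358 days, extending the deadline to June 30, 2023.
Because the plaintiff's legal incapacity ran from March 13, 2023 to August 24, 2023, the deadline is extended by 164 days to December 11, 2023.
The period was tolled for 180 days by the written tolling agreement (November 10, 2023 to May 8, 2024), pushing the deadline to June 8, 2024.
The other events in the timeline have no effect on the limitation period under the stated rules.

June 8, 2024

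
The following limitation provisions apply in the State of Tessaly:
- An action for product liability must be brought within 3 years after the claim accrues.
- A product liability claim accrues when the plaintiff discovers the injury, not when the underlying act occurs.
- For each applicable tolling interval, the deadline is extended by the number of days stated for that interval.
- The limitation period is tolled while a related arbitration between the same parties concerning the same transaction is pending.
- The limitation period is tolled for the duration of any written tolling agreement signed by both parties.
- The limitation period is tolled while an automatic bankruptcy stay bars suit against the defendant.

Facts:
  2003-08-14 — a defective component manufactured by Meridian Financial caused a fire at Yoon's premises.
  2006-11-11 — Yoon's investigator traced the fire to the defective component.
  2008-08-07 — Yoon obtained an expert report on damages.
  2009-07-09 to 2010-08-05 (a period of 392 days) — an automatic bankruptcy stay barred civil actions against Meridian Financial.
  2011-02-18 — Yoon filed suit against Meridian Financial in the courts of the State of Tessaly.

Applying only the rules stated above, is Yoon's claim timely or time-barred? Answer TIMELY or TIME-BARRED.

TIME-BARRED

Accrual is tied to discovery, so the period began on 2006-11-11 rather than on 2003-08-14 when the act occurred.
The untolled deadline — 3 years after 2006-11-11 — is 2009-11-11.
Because the automatic bankruptcy stay ran from 2009-07-09 to 2010-08-05, the deadline is extended by 392 days to 2010-12-08.
The other events in the timeline have no effect on the limitation period under the stated rules.
Filing on 2011-02-18 missed the 2010-12-08 deadline — the action is time-barred.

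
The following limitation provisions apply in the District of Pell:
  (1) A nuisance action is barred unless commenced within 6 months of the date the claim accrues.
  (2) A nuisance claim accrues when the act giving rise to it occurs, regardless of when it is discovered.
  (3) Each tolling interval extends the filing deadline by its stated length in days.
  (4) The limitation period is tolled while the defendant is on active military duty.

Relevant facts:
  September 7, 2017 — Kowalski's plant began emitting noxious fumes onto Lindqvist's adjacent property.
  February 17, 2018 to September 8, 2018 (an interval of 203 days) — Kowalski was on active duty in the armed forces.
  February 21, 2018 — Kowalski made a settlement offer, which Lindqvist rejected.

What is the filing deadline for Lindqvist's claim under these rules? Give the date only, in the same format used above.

September 26, 2018

The limitation period began to run on September 7, 2017.
6 months from September 7, 2017 is March 7, 2018.
The period was tolled for 203 days by the defendant's active military service (February 17, 2018 to September 8, 2018), pushing the deadline to September 26, 2018.
Nothing else in the chronology tolls or restarts the period.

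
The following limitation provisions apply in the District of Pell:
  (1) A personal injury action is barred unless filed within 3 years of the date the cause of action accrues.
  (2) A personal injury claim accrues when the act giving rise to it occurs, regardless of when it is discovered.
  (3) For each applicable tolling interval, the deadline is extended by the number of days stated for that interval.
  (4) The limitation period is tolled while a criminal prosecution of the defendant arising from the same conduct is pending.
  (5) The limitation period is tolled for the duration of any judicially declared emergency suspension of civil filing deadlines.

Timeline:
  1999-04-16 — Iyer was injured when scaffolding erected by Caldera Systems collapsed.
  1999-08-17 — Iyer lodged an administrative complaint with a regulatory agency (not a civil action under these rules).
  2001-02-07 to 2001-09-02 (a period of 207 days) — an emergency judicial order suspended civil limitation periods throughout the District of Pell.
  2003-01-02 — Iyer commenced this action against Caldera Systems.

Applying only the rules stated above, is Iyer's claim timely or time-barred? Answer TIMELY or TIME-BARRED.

TIME-BARRED

The claim accrued on 1999-04-16, when the wrongful act occurred.
Adding the 3 years base period to 1999-04-16 gives a deadline of 2002-04-16, before any tolling.
The period was tolled for 207 days by the emergency suspension of filing deadlines (2001-02-07 to 2001-09-02), pushing the deadline to 2002-11-09.
The other events in the timeline have no effect on the limitation period under the stated rules.
The 2003-01-02 filing falls after the 2002-11-09 deadline; the claim is time-barred.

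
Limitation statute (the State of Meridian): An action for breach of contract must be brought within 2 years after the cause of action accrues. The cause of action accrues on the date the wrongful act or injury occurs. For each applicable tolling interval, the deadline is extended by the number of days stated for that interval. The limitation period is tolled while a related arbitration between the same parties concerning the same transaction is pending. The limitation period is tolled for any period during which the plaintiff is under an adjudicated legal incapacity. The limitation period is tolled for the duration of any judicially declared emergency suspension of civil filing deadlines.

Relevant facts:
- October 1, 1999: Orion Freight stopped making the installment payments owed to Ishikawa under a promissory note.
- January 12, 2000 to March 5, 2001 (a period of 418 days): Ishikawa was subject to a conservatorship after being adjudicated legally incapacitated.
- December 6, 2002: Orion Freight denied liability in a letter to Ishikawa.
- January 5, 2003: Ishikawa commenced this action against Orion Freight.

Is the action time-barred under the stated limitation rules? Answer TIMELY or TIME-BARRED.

TIME-BARRED

The limitation period began to run on October 1, 1999.
2 years from October 1, 1999 is October 1, 2001.
The period was tolled for 418 days by the plaintiff's legal incapacity (January 12, 2000 to March 5, 2001), pushing the deadline to November 23, 2002.
Nothing else in the chronology tolls or restarts the period.
Ishikawa filed on January 5, 2003, after the November 23, 2002 deadline, so the action is time-barred.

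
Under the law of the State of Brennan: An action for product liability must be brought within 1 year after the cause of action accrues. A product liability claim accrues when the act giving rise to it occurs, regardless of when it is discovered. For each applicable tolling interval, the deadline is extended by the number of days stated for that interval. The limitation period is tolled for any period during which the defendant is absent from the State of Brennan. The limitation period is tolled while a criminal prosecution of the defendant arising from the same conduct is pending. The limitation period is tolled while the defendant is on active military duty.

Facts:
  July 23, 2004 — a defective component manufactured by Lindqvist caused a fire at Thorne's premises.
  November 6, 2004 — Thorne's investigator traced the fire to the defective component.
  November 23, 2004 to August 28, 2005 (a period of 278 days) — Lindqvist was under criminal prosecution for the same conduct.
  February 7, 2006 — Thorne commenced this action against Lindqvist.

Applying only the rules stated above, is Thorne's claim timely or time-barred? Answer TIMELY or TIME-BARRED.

Accrual is governed by the date of the act, so the period began to run on July 23, 2004; the later discovery on November 6, 2004 is irrelevant under the stated rule.
1 year from July 23, 2004 is July 23, 2005.
The period was tolled for 278 days by the pending criminal prosecution (November 23, 2004 to August 28, 2005), pushing the deadline to April 27, 2006.
Thorne filed on February 7, 2006, before the April 27, 2006 deadline, so the action is timely.

TIMELY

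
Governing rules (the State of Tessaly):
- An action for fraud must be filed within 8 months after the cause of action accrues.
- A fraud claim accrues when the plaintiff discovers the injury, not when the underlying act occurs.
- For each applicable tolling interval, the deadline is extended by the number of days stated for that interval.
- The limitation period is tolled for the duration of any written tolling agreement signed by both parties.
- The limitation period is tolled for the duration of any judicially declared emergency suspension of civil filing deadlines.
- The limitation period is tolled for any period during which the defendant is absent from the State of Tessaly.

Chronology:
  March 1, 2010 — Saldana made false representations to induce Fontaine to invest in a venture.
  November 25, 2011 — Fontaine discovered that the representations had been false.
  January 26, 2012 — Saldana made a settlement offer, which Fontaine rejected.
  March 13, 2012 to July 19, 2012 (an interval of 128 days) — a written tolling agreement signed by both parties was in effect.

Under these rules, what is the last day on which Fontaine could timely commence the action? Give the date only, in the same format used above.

November 30, 2012

Under the discovery rule, the claim accrued on November 25, 2011, when Fontaine discovered the injury — not on the March 1, 2010 date of the underlying act.
8 months from November 25, 2011 is July 25, 2012.
Because the written tolling agreement ran from March 13, 2012 to July 19, 2012, the deadline is extended by 128 days to November 30, 2012.
None of the other events listed affects the running of the period under the stated rules.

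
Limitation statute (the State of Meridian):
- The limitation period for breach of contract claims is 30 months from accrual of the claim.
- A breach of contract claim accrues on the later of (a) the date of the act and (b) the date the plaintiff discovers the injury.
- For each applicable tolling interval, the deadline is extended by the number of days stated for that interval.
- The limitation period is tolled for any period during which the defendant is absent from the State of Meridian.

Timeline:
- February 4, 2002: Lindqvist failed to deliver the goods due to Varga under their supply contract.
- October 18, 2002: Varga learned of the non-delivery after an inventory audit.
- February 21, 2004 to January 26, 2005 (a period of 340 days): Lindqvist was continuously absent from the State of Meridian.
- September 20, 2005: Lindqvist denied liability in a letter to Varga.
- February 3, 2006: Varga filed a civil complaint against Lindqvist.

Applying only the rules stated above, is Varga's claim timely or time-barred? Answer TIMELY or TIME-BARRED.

The claim accrued on October 18, 2002 — the later of the February 4, 2002 act and the October 18, 2002 discovery.
Adding the 30 months base period to October 18, 2002 gives a deadline of April 18, 2005, before any tolling.
The period was tolled for 340 days by the defendant's absence from the jurisdiction (February 21, 2004 to January 26, 2005), pushing the deadline to March 24, 2006.
Nothing else in the chronology tolls or restarts the period.
Filing on February 3, 2006 beat the March 24, 2006 deadline — the action is timely.

TIMELY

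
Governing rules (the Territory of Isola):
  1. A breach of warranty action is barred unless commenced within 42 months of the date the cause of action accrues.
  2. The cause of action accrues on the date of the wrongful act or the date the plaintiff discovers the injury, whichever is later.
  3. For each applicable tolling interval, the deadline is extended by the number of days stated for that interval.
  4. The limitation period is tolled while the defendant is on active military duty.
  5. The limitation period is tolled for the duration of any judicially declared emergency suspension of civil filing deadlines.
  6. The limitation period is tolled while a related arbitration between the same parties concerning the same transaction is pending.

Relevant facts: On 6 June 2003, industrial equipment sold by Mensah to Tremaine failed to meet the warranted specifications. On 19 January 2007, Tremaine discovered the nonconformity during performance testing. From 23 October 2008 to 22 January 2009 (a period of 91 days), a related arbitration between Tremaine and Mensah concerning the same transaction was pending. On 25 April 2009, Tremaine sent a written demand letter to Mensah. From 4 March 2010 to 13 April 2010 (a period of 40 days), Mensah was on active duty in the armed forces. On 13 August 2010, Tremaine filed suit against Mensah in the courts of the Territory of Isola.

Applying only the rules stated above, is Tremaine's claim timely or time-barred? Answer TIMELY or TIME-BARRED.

The claim accrued on 19 January 2007 — the later of the 6 June 2003 act and the 19 January 2007 discovery.
42 months from 19 January 2007 is 19 July 2010.
Because the pending related arbitration ran from 23 October 2008 to 22 January 2009, the deadline is extended by 91 days to 18 October 2010.
The period was tolled for 40 days by the defendant's active military service (4 March 2010 to 13 April 2010), pushing the deadline to 27 November 2010.
None of the other events listed affects the running of the period under the stated rules.
Tremaine filed on 13 August 2010, before the 27 November 2010 deadline, so the action is timely.

TIMELY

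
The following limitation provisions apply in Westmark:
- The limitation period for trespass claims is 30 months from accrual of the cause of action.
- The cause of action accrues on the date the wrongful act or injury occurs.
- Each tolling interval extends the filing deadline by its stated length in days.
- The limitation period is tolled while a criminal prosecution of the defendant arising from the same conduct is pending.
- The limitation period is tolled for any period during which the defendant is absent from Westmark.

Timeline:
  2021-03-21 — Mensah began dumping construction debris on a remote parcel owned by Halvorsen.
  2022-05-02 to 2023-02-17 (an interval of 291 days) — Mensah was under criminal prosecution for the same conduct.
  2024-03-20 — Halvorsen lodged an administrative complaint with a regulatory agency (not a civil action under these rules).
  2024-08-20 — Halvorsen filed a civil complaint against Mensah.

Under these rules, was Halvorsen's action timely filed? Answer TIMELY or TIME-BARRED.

The cause of action accrued on 2021-03-21, the date of the act.
30 months from 2021-03-21 is 2023-09-21.
Because the pending criminal prosecution ran from 2022-05-02 to 2023-02-17, the deadline is extended by 291 days to 2024-07-08.
Nothing else in the chronology tolls or restarts the period.
Halvorsen filed on 2024-08-20, after the 2024-07-08 deadline, so the action is time-barred.

TIME-BARRED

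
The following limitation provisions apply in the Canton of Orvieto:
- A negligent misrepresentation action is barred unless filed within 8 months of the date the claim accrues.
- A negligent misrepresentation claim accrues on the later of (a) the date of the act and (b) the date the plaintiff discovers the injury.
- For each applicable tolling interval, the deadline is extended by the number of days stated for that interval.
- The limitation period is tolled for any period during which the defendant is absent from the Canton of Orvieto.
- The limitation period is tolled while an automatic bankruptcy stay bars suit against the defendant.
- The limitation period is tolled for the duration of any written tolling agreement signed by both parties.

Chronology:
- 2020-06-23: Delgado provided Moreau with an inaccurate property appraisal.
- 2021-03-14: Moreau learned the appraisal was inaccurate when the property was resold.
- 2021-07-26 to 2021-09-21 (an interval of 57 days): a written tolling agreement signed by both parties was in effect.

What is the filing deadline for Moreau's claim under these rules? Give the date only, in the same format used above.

2022-01-10

Taking the later of the act (2020-06-23) and discovery (2021-03-14), the claim accrued on 2021-03-14.
The untolled deadline — 8 months after 2021-03-14 — is 2021-11-14.
Because the written tolling agreement ran from 2021-07-26 to 2021-09-21, the deadline is extended by 57 days to 2022-01-10.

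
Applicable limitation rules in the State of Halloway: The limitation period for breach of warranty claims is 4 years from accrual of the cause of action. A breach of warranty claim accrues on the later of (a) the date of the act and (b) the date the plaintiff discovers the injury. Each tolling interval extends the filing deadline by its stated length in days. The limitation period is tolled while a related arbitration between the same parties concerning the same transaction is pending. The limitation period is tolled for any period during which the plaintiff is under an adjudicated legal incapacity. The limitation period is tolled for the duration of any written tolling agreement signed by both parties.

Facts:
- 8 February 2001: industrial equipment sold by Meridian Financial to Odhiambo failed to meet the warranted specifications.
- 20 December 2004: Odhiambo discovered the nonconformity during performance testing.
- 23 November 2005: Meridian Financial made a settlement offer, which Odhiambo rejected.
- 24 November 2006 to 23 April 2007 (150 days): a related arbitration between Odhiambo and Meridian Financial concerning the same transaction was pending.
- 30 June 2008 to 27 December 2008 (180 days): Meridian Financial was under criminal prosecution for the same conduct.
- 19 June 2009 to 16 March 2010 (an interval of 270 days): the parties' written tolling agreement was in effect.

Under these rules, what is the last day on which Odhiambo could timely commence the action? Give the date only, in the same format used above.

19 May 2009

Taking the later of the act (8 February 2001) and discovery (20 December 2004), the claim accrued on 20 December 2004.
4 years from 20 December 2004 is 20 December 2008.
The period was tolled for 150 days by the pending related arbitration (24 November 2006 to 23 April 2007), pushing the deadline to 19 May 2009.
The written tolling agreement from 19 June 2009 to 16 March 2010 began after the period had already run on 19 May 2009, so it has no tolling effect.
No stated provision tolls the period for a criminal prosecution, so the interval from 30 June 2008 to 27 December 2008 has no effect on the deadline.
None of the other events listed affects the running of the period under the stated rules.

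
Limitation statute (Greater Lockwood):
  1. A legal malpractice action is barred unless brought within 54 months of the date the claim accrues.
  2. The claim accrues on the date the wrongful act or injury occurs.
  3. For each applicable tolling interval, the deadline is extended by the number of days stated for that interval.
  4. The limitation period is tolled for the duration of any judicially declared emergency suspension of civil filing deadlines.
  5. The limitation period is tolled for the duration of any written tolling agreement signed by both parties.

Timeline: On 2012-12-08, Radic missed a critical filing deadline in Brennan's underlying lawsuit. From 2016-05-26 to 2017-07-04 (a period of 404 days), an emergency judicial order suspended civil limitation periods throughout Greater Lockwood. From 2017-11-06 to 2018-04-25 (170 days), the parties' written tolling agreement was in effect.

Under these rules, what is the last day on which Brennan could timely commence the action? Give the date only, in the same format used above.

The claim accrued on 2012-12-08, when the wrongful act occurred.
Adding the 54 months base period to 2012-12-08 gives a deadline of 2017-06-08, before any tolling.
The emergency suspension of filing deadlines from 2016-05-26 to 2017-07-04 tolled the period for 404 days, extending the deadline to 2018-07-17.
The period was tolled for 170 days by the written tolling agreement (2017-11-06 to 2018-04-25), pushing the deadline to 2019-01-03.

2019-01-03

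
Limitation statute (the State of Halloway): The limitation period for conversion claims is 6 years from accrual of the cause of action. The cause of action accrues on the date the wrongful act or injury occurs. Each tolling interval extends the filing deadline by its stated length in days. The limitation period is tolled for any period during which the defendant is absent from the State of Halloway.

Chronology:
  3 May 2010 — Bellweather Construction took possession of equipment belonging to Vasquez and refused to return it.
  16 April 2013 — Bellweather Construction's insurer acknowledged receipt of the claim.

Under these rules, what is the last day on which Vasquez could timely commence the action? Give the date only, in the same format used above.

3 May 2016

The cause of action accrued on 3 May 2010, the date of the act.
The untolled deadline — 6 years after 3 May 2010 — is 3 May 2016.
The other events in the timeline have no effect on the limitation period under the stated rules.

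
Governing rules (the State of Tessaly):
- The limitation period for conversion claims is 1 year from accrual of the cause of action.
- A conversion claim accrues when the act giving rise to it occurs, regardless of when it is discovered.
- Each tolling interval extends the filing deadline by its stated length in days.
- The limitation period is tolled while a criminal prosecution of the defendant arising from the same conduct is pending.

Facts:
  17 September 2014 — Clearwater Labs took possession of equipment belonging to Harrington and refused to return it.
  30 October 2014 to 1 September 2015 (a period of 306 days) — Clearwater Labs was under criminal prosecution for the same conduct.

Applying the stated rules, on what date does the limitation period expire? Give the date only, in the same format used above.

19 July 2016

The claim accrued on 17 September 2014, when the wrongful act occurred.
Adding the 1 year base period to 17 September 2014 gives a deadline of 17 September 2015, before any tolling.
Because the pending criminal prosecution ran from 30 October 2014 to 1 September 2015, the deadline is extended by 306 days to 19 July 2016.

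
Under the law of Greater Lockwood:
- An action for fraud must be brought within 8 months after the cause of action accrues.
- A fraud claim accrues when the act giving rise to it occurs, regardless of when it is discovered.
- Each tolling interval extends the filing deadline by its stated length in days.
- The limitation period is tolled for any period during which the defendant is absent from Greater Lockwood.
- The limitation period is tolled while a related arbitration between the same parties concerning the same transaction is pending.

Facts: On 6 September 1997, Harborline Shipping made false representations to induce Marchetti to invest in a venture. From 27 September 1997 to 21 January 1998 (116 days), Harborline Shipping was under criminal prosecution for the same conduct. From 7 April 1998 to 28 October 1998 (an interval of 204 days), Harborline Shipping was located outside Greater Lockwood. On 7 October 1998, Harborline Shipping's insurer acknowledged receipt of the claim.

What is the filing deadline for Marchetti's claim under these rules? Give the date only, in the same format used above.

26 November 1998

The cause of action accrued on 6 September 1997, the date of the act.
8 months from 6 September 1997 is 6 May 1998.
The period was tolled for 204 days by the defendant's absence from the jurisdiction (7 April 1998 to 28 October 1998), pushing the deadline to 26 November 1998.
The pending criminal prosecution from 27 September 1997 to 21 January 1998 does not toll the period, because no stated rule makes a criminal prosecution a tolling event.
Nothing else in the chronology tolls or restarts the period.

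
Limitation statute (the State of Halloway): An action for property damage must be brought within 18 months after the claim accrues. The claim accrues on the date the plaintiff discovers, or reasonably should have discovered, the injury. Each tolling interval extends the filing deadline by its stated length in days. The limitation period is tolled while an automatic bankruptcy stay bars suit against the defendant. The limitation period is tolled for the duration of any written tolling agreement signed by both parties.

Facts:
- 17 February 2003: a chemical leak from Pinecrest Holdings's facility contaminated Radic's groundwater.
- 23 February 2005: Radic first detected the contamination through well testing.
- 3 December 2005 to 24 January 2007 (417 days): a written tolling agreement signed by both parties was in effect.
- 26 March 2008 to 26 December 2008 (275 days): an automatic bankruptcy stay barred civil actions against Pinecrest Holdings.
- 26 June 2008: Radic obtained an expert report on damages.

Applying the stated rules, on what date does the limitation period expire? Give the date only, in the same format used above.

The claim did not accrue until Radic discovered the injury on 23 February 2005; the 17 February 2003 act date does not start the clock under the stated rule.
Adding the 18 months base period to 23 February 2005 gives a deadline of 23 August 2006, before any tolling.
The written tolling agreement from 3 December 2005 to 24 January 2007 tolled the period for 417 days, extending the deadline to 14 October 2007.
The automatic bankruptcy stay from 26 March 2008 to 26 December 2008 began after the period had already run on 14 October 2007, so it has no tolling effect.
The other events in the timeline have no effect on the limitation period under the stated rules.

14 October 2007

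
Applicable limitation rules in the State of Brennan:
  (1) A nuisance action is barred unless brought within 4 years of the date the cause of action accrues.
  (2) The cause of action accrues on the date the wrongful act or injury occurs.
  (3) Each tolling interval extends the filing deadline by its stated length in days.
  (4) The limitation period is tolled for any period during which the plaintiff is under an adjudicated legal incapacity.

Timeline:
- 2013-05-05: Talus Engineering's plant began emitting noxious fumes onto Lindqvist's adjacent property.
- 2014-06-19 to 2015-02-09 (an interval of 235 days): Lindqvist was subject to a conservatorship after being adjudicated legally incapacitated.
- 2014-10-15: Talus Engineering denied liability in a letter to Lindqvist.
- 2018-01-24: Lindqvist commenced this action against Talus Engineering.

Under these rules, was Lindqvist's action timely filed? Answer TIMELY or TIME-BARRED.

TIME-BARRED

The claim accrued on 2013-05-05, when the wrongful act occurred.
The untolled deadline — 4 years after 2013-05-05 — is 2017-05-05.
The period was tolled for 235 days by the plaintiff's legal incapacity (2014-06-19 to 2015-02-09), pushing the deadline to 2017-12-26.
Nothing else in the chronology tolls or restarts the period.
The 2018-01-24 filing falls after the 2017-12-26 deadline; the claim is time-barred.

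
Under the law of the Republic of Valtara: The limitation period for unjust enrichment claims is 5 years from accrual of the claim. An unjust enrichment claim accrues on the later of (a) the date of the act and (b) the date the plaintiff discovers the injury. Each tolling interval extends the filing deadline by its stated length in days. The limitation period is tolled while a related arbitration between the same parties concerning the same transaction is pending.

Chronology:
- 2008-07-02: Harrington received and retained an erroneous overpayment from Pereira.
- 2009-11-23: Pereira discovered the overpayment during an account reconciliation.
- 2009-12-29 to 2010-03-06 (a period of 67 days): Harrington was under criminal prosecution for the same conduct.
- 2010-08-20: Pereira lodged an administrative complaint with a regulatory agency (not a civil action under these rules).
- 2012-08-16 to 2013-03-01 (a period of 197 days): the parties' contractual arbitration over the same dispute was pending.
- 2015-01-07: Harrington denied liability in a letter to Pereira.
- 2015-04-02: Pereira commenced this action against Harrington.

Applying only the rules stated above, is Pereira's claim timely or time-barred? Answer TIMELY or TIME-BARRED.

The claim accrued on 2009-11-23 — the later of the 2008-07-02 act and the 2009-11-23 discovery.
Adding the 5 years base period to 2009-11-23 gives a deadline of 2014-11-23, before any tolling.
The pending related arbitration from 2012-08-16 to 2013-03-01 tolled the period for 197 days, extending the deadline to 2015-06-08.
The pending criminal prosecution from 2009-12-29 to 2010-03-06 does not toll the period, because no stated rule makes a criminal prosecution a tolling event.
The other events in the timeline have no effect on the limitation period under the stated rules.
The 2015-04-02 filing precedes the 2015-06-08 deadline; the claim is timely.

TIMELY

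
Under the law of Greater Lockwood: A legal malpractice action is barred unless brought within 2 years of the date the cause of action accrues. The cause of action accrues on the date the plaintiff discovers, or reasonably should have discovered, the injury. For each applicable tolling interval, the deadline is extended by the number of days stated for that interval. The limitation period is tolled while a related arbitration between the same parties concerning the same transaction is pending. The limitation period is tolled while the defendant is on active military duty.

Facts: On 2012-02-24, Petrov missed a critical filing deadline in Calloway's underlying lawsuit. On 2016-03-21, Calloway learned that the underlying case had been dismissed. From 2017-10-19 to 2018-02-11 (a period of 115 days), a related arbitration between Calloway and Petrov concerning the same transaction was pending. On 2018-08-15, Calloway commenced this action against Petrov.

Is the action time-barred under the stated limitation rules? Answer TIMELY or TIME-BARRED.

TIME-BARRED

Under the discovery rule, the claim accrued on 2016-03-21, when Calloway discovered the injury — not on the 2012-02-24 date of the underlying act.
The untolled deadline — 2 years after 2016-03-21 — is 2018-03-21.
Because the pending related arbitration ran from 2017-10-19 to 2018-02-11, the deadline is extended by 115 days to 2018-07-14.
Calloway filed on 2018-08-15, after the 2018-07-14 deadline, so the action is time-barred.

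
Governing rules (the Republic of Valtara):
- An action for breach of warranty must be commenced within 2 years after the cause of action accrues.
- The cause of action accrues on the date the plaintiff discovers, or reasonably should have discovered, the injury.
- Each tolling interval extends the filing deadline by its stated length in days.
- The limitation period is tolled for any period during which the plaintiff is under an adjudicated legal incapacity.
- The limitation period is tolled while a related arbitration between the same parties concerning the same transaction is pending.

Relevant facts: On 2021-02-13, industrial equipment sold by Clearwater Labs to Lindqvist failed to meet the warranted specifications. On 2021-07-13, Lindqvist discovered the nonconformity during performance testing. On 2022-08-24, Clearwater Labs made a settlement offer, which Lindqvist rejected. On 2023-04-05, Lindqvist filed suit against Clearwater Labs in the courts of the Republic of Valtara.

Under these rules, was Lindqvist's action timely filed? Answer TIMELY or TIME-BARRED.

TIMELY

Under the discovery rule, the claim accrued on 2021-07-13, when Lindqvist discovered the injury — not on the 2021-02-13 date of the underlying act.
2 years from 2021-07-13 is 2023-07-13.
None of the other events listed affects the running of the period under the stated rules.
Lindqvist filed on 2023-04-05, before the 2023-07-13 deadline, so the action is timely.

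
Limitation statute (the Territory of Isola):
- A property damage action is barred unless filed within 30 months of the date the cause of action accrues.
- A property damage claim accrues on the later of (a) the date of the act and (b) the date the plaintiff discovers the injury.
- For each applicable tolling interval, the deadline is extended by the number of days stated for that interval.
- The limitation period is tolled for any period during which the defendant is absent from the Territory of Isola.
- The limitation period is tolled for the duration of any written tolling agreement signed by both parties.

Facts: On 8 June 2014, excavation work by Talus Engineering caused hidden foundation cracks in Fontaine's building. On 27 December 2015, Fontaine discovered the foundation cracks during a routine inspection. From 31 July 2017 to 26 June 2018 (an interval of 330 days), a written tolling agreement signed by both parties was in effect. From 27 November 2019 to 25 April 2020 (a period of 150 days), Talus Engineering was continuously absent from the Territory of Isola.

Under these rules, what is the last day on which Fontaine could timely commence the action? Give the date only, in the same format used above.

Taking the later of the act (8 June 2014) and discovery (27 December 2015), the claim accrued on 27 December 2015.
30 months from 27 December 2015 is 27 June 2018.
The written tolling agreement from 31 July 2017 to 26 June 2018 tolled the period for 330 days, extending the deadline to 23 May 2019.
By the time the defendant's absence from the jurisdiction began on 27 November 2019, the limitation period had already expired on 23 May 2019; that interval cannot revive it.

23 May 2019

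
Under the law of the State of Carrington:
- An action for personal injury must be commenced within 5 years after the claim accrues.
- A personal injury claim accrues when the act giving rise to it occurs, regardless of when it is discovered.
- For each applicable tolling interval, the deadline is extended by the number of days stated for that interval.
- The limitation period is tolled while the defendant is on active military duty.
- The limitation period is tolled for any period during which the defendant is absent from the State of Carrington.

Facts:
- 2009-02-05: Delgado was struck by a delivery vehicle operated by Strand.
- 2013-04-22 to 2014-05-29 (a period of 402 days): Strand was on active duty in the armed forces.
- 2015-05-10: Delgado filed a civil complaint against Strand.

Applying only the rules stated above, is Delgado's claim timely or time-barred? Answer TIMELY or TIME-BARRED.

TIME-BARRED

The claim accrued on 2009-02-05, the date of the act.
Adding the 5 years base period to 2009-02-05 gives a deadline of 2014-02-05, before any tolling.
The defendant's active military service from 2013-04-22 to 2014-05-29 tolled the period for 402 days, extending the deadline to 2015-03-14.
The 2015-05-10 filing falls after the 2015-03-14 deadline; the claim is time-barred.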